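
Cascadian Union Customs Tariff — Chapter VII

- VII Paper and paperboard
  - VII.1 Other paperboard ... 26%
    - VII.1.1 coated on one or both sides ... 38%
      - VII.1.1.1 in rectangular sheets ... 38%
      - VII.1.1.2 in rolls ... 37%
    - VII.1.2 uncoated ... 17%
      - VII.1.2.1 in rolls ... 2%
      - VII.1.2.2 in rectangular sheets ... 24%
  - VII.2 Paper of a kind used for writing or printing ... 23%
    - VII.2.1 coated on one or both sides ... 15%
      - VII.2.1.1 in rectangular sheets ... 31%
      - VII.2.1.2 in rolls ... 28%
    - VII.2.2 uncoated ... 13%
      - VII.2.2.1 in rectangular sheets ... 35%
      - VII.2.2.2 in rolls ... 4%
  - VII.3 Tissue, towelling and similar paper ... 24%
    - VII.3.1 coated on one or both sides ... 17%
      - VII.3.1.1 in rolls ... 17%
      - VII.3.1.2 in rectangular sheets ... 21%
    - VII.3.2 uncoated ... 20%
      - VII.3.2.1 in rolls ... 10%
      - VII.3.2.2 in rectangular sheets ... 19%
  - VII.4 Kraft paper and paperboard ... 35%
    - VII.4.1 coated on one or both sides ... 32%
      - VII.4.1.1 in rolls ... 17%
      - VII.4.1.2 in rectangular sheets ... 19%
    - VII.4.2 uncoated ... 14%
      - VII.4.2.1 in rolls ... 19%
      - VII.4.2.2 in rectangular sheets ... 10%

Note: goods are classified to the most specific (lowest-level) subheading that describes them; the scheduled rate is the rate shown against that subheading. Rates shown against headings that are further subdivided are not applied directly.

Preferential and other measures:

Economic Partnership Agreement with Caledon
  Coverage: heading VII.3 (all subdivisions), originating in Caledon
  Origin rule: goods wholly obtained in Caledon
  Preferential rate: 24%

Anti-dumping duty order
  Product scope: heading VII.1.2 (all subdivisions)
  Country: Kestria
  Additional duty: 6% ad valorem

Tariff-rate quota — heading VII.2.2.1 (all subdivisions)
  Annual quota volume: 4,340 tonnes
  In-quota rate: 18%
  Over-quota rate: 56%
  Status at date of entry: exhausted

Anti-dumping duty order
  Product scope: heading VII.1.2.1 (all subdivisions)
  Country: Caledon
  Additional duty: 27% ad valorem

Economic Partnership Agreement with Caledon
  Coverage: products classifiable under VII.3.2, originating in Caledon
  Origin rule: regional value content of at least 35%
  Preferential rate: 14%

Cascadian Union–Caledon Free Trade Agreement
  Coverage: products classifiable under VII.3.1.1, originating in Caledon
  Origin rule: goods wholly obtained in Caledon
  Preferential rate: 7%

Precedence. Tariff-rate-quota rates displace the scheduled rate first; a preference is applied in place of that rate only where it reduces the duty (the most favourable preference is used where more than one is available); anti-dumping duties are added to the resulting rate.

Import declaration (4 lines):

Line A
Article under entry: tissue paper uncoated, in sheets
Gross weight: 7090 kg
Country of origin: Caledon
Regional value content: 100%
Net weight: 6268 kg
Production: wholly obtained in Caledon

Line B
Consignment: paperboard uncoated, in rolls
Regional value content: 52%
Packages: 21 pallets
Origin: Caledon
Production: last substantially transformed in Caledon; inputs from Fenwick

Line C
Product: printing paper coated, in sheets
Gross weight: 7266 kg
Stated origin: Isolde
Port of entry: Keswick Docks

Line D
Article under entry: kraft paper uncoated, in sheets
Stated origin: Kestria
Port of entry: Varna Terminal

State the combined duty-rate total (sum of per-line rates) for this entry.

Line A: tissue paper → VII.3; uncoated → VII.3.2; in sheets → VII.3.2.2. Scheduled 19%. Caledon agreement on VII.3: wholly obtained → 24% available; Caledon agreement on VII.3.2: RVC ≥ 35% → 14% available; Caledon agreement on VII.3.1.1: VII.3.2.2 not covered; preferential 14%. → 14%.
Line B: paperboard → VII.1; uncoated → VII.1.2; in rolls → VII.1.2.1. Scheduled 2%. Caledon agreement on VII.3: VII.1.2.1 not covered; Caledon agreement on VII.3.2: VII.1.2.1 not covered; Caledon agreement on VII.3.1.1: VII.1.2.1 not covered; anti-dumping (Caledon, VII.1.2.1): +27%; total 2% + 27% = 29%. → 29%.
Line C: printing paper → VII.2; coated → VII.2.1; in sheets → VII.2.1.1. Scheduled 31%. No special measure applies. → 31%.
Line D: kraft paper → VII.4; uncoated → VII.4.2; in sheets → VII.4.2.2. Scheduled 10%. No special measure applies. → 10%.
Sum: 14% + 29% + 31% + 10% = 84%.

84%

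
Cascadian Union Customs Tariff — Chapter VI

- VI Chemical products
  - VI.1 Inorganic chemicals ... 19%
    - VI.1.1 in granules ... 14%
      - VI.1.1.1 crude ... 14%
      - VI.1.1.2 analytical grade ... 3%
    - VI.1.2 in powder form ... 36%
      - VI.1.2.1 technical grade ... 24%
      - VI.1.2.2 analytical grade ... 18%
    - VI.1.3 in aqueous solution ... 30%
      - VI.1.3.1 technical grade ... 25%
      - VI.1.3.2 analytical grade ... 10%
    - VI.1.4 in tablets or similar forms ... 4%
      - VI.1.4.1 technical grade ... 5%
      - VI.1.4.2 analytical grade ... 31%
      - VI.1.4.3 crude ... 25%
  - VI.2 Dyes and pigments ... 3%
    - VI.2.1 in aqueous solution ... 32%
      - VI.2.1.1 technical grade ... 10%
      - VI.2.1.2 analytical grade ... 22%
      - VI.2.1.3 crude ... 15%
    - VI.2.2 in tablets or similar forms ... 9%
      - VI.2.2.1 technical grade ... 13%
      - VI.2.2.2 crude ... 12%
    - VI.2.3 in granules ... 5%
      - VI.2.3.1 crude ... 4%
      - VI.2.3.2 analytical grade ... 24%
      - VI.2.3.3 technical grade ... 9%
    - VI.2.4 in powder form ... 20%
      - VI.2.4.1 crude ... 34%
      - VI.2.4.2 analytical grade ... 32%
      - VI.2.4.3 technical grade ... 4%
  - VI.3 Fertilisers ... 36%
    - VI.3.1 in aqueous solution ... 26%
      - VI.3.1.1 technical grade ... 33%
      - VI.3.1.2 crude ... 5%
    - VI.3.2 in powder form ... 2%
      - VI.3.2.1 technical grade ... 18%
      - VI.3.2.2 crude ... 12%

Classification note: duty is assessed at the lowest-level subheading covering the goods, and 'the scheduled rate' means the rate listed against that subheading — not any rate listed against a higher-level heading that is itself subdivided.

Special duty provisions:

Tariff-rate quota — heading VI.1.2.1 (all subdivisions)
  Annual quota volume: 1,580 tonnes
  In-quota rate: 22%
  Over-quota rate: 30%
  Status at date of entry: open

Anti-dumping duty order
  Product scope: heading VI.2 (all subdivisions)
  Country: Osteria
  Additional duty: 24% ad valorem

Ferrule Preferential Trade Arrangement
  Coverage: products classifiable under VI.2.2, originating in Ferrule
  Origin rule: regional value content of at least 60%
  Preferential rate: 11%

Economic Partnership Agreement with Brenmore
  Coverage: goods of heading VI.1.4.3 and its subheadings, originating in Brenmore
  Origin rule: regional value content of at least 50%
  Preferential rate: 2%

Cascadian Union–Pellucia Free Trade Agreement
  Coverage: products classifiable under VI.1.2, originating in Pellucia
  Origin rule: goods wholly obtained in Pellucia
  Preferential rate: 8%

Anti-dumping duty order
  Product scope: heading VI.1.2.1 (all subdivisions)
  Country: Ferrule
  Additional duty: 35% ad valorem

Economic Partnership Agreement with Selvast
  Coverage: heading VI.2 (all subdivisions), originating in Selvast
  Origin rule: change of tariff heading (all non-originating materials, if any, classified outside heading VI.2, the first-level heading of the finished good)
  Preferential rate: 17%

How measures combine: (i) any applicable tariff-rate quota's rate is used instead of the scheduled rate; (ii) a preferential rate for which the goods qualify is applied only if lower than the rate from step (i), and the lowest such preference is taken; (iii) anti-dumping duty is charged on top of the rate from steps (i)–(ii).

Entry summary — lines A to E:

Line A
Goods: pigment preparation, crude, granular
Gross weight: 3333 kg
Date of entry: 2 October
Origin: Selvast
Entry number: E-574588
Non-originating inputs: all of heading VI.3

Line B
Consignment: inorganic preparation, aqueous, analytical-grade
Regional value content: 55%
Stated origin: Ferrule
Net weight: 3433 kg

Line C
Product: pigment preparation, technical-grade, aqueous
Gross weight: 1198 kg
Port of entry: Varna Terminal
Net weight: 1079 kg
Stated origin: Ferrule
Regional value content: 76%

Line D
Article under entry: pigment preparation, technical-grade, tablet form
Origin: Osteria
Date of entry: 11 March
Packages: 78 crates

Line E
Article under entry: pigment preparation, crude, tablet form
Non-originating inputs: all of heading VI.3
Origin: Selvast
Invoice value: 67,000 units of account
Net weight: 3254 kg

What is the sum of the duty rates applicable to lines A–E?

Line A: pigment → VI.2; granular → VI.2.3; crude → VI.2.3.1. Scheduled 4%. Selvast agreement on VI.2: CTH met → 17% available; preference 17% not lower than 4% → no reduction. → 4%.
Line B: inorganic → VI.1; aqueous → VI.1.3; analytical-grade → VI.1.3.2. Scheduled 10%. Ferrule agreement on VI.2.2: VI.1.3.2 not covered. → 10%.
Line C: pigment → VI.2; aqueous → VI.2.1; technical-grade → VI.2.1.1. Scheduled 10%. Ferrule agreement on VI.2.2: VI.2.1.1 not covered. → 10%.
Line D: pigment → VI.2; tablet form → VI.2.2; technical-grade → VI.2.2.1. Scheduled 13%. anti-dumping (Osteria, VI.2): +24%; total 13% + 24% = 37%. → 37%.
Line E: pigment → VI.2; tablet form → VI.2.2; crude → VI.2.2.2. Scheduled 12%. Selvast agreement on VI.2: CTH met → 17% available; preference 17% not lower than 12% → no reduction. → 12%.
Sum: 4% + 10% + 10% + 37% + 12% = 73%.

73%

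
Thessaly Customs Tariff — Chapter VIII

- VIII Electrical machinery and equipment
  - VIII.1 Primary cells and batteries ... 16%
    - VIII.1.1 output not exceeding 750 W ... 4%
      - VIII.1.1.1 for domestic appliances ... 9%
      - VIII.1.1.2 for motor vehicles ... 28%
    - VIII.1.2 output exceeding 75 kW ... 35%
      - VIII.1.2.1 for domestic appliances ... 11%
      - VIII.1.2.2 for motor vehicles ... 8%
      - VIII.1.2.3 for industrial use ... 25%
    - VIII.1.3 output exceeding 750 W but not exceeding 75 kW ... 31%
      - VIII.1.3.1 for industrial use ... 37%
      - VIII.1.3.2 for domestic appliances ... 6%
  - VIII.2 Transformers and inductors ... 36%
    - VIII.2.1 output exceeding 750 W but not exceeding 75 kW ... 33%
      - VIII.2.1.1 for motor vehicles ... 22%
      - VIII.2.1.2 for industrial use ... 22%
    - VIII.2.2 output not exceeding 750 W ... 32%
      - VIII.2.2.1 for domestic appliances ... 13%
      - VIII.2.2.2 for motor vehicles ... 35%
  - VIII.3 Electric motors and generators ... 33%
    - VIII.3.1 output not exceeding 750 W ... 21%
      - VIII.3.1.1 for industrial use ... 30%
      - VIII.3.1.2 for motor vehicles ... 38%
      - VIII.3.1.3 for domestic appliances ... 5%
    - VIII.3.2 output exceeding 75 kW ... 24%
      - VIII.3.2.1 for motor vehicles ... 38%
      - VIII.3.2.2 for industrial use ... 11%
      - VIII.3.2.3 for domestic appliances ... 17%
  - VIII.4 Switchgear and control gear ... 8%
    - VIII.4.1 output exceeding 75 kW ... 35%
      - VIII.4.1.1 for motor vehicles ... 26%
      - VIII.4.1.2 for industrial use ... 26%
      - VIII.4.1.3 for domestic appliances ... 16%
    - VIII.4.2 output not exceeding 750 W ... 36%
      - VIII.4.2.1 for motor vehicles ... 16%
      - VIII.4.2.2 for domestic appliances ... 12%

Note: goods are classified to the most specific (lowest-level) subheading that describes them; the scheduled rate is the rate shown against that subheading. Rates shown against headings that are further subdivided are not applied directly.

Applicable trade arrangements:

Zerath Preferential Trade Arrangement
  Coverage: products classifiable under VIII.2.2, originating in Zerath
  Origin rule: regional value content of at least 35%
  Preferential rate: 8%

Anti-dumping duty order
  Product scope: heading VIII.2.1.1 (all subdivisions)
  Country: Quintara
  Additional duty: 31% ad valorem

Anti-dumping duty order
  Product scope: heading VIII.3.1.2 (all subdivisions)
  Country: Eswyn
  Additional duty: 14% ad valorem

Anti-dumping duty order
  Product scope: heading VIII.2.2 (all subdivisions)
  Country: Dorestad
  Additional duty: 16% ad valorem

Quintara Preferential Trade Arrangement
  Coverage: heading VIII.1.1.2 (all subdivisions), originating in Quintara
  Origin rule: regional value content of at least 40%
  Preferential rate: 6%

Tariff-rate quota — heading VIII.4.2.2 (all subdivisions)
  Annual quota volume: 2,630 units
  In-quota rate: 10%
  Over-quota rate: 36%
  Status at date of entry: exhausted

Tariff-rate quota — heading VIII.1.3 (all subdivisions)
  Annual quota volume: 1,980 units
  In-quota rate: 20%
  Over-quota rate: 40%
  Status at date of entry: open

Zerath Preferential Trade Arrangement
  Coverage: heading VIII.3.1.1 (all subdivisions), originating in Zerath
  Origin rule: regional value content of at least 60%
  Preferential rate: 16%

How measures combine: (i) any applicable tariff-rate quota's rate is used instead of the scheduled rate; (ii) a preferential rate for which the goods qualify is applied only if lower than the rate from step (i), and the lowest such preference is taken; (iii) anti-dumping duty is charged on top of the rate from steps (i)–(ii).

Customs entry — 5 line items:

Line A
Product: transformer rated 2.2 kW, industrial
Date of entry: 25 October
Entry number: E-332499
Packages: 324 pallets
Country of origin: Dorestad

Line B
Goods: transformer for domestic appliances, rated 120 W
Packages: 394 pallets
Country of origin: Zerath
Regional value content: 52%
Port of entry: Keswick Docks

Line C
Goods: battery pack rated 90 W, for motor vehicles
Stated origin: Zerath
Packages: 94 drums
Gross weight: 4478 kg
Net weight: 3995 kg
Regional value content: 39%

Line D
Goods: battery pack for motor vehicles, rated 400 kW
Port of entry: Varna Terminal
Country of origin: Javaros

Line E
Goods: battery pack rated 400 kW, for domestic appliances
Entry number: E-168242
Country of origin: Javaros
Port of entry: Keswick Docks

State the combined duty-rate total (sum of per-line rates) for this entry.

77%

Line A: transformer → VIII.2; rated 2.2 kW → VIII.2.1; industrial → VIII.2.1.2. Scheduled 22%. No special measure applies. → 22%.
Line B: transformer → VIII.2; rated 120 W → VIII.2.2; for domestic appliances → VIII.2.2.1. Scheduled 13%. Zerath agreement on VIII.2.2: RVC ≥ 35% → 8% available; Zerath agreement on VIII.3.1.1: VIII.2.2.1 not covered; preferential 8%. → 8%.
Line C: battery pack → VIII.1; rated 90 W → VIII.1.1; for motor vehicles → VIII.1.1.2. Scheduled 28%. Zerath agreement on VIII.2.2: VIII.1.1.2 not covered; Zerath agreement on VIII.3.1.1: VIII.1.1.2 not covered. → 28%.
Line D: battery pack → VIII.1; rated 400 kW → VIII.1.2; for motor vehicles → VIII.1.2.2. Scheduled 8%. No special measure applies. → 8%.
Line E: battery pack → VIII.1; rated 400 kW → VIII.1.2; for domestic appliances → VIII.1.2.1. Scheduled 11%. No special measure applies. → 11%.
Sum: 22% + 8% + 28% + 8% + 11% = 77%.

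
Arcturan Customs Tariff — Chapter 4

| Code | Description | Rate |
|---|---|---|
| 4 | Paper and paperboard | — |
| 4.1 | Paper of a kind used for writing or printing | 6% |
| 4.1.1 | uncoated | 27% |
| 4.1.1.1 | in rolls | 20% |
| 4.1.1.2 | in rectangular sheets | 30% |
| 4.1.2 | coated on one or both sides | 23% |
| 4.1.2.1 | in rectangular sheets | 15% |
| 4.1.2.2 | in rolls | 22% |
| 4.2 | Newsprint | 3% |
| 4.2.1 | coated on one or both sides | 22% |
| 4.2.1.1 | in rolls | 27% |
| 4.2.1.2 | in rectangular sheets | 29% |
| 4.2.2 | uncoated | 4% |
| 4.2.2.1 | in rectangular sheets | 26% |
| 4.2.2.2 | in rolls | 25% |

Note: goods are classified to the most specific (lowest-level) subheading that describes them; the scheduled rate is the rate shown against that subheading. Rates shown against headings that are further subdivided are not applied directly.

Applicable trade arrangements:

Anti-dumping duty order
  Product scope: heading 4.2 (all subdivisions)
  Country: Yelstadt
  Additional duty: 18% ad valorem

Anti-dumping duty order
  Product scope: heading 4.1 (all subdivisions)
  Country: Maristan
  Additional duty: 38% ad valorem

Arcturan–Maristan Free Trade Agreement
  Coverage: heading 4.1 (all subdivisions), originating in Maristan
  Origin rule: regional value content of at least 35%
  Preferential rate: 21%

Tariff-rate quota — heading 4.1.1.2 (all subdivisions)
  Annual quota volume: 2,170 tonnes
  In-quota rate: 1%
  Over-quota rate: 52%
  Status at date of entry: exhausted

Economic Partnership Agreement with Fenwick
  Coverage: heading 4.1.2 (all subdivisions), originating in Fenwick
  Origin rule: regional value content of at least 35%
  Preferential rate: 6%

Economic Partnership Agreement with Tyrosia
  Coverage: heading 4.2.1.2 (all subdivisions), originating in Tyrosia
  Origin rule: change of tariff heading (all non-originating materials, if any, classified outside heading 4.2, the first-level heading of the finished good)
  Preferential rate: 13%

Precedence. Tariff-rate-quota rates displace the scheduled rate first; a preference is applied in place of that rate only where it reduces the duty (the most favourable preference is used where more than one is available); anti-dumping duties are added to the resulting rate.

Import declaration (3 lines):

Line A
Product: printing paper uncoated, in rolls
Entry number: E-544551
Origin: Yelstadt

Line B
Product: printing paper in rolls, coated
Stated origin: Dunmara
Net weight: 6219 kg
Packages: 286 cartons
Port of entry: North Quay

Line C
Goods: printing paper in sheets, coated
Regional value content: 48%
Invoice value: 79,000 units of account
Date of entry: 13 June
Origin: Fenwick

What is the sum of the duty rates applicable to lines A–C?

Line A: printing paper → 4.1; uncoated → 4.1.1; in rolls → 4.1.1.1. Scheduled 20%. No special measure applies. → 20%.
Line B: printing paper → 4.1; coated → 4.1.2; in rolls → 4.1.2.2. Scheduled 22%. No special measure applies. → 22%.
Line C: printing paper → 4.1; coated → 4.1.2; in sheets → 4.1.2.1. Scheduled 15%. Fenwick agreement on 4.1.2: RVC ≥ 35% → 6% available; preferential 6%. → 6%.
Sum: 20% + 22% + 6% = 48%.

48%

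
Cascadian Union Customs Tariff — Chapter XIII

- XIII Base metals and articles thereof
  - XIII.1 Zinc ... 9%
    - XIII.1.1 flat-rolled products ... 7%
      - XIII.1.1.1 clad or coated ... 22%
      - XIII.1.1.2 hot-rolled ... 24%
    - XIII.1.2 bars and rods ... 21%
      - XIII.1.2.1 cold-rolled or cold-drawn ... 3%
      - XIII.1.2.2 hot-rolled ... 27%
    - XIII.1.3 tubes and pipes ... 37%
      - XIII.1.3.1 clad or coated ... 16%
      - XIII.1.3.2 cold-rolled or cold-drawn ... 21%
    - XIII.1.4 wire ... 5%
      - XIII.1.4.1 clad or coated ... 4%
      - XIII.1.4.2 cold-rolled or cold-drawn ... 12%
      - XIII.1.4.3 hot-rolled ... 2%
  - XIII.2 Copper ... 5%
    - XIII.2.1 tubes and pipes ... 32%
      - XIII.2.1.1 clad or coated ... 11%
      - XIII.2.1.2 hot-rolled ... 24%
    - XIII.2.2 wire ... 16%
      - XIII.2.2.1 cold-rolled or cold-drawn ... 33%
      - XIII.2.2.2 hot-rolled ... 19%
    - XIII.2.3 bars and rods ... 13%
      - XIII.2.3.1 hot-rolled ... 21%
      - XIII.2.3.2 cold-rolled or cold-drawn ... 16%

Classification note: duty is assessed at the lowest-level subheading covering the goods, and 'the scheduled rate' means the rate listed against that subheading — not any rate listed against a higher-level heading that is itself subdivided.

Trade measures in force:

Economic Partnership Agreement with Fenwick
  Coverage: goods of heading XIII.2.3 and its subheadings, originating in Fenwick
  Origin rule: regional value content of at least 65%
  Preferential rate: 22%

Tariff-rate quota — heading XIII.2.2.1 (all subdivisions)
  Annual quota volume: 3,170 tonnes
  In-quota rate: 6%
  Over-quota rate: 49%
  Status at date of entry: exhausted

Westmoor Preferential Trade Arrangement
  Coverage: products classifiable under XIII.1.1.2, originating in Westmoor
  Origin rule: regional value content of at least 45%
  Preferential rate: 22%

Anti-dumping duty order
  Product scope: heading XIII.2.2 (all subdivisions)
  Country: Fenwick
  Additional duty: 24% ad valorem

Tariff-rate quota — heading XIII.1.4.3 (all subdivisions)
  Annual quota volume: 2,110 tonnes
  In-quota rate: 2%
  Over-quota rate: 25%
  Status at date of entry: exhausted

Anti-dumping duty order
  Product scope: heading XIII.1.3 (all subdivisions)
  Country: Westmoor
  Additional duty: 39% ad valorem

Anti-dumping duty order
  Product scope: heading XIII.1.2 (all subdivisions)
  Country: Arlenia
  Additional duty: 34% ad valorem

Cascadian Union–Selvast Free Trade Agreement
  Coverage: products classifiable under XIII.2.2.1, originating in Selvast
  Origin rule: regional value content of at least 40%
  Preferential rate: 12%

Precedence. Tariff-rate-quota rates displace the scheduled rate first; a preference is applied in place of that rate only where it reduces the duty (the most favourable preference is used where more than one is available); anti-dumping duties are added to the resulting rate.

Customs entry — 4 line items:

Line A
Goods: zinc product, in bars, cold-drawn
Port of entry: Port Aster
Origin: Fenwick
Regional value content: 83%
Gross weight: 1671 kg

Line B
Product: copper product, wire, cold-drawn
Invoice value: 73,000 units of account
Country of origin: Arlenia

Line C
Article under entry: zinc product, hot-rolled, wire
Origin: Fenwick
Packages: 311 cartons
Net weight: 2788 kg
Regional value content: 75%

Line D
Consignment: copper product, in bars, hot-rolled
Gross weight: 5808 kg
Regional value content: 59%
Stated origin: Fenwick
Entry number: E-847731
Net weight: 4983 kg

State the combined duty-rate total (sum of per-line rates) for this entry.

Line A: zinc → XIII.1; in bars → XIII.1.2; cold-drawn → XIII.1.2.1. Scheduled 3%. Fenwick agreement on XIII.2.3: XIII.1.2.1 not covered. → 3%.
Line B: copper → XIII.2; wire → XIII.2.2; cold-drawn → XIII.2.2.1. Scheduled 33%. quota on XIII.2.2.1 exhausted → over-quota 49%. → 49%.
Line C: zinc → XIII.1; wire → XIII.1.4; hot-rolled → XIII.1.4.3. Scheduled 2%. quota on XIII.1.4.3 exhausted → over-quota 25%; Fenwick agreement on XIII.2.3: XIII.1.4.3 not covered. → 25%.
Line D: copper → XIII.2; in bars → XIII.2.3; hot-rolled → XIII.2.3.1. Scheduled 21%. Fenwick agreement on XIII.2.3: RVC < 65%. → 21%.
Sum: 3% + 49% + 25% + 21% = 98%.

98%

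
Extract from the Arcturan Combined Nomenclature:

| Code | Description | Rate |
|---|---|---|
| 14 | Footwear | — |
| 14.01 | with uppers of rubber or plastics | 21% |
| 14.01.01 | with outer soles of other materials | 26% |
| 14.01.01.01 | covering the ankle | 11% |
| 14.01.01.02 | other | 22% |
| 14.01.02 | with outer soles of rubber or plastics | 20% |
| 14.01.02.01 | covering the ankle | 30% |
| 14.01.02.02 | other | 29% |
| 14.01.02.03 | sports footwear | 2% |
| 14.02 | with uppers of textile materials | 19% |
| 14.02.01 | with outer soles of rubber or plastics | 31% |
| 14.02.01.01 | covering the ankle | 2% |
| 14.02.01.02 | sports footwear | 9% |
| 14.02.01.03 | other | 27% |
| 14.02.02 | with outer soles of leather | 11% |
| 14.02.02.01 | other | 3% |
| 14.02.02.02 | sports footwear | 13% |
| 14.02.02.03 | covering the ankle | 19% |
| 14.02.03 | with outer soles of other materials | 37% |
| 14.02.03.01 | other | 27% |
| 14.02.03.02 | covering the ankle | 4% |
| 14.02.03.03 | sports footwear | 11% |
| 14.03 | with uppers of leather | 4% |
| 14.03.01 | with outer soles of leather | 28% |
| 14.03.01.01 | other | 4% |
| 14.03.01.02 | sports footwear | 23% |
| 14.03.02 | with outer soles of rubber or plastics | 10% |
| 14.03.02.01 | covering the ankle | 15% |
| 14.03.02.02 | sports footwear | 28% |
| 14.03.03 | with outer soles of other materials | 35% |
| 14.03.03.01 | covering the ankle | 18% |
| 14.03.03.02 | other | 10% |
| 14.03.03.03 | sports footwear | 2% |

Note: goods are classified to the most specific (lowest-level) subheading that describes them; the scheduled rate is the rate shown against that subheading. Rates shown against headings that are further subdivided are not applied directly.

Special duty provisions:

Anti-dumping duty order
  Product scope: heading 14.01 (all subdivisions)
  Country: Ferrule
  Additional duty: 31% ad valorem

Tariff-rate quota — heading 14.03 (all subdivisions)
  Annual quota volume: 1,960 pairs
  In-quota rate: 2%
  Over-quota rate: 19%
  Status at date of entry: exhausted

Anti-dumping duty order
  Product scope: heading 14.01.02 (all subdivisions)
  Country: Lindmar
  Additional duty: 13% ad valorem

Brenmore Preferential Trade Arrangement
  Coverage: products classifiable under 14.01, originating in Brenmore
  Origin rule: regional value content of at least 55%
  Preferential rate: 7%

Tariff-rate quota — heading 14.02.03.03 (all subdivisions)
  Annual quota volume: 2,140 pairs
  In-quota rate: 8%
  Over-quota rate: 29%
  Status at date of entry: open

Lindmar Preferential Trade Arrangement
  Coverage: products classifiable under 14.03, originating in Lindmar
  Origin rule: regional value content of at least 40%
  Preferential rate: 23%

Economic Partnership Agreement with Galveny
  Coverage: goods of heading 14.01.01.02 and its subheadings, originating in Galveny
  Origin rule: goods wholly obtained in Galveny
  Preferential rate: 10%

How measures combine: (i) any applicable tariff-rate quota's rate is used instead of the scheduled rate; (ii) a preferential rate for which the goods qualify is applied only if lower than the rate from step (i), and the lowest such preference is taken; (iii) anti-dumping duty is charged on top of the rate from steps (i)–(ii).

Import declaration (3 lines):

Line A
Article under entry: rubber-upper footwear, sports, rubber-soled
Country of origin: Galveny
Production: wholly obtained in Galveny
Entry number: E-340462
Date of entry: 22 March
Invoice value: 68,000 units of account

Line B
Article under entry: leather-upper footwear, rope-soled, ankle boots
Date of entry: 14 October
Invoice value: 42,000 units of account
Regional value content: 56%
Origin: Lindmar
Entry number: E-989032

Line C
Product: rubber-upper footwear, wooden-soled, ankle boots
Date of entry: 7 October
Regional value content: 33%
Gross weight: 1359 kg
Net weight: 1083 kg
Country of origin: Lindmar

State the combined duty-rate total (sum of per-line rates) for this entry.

32%

Line A: rubber-upper → 14.01; rubber-soled → 14.01.02; sports → 14.01.02.03. Scheduled 2%. Galveny agreement on 14.01.01.02: 14.01.02.03 not covered. → 2%.
Line B: leather-upper → 14.03; rope-soled → 14.03.03; ankle boots → 14.03.03.01. Scheduled 18%. quota on 14.03 exhausted → over-quota 19%; Lindmar agreement on 14.03: RVC ≥ 40% → 23% available; preference 23% not lower than 19% → no reduction. → 19%.
Line C: rubber-upper → 14.01; wooden-soled → 14.01.01; ankle boots → 14.01.01.01. Scheduled 11%. Lindmar agreement on 14.03: 14.01.01.01 not covered. → 11%.
Sum: 2% + 19% + 11% = 32%.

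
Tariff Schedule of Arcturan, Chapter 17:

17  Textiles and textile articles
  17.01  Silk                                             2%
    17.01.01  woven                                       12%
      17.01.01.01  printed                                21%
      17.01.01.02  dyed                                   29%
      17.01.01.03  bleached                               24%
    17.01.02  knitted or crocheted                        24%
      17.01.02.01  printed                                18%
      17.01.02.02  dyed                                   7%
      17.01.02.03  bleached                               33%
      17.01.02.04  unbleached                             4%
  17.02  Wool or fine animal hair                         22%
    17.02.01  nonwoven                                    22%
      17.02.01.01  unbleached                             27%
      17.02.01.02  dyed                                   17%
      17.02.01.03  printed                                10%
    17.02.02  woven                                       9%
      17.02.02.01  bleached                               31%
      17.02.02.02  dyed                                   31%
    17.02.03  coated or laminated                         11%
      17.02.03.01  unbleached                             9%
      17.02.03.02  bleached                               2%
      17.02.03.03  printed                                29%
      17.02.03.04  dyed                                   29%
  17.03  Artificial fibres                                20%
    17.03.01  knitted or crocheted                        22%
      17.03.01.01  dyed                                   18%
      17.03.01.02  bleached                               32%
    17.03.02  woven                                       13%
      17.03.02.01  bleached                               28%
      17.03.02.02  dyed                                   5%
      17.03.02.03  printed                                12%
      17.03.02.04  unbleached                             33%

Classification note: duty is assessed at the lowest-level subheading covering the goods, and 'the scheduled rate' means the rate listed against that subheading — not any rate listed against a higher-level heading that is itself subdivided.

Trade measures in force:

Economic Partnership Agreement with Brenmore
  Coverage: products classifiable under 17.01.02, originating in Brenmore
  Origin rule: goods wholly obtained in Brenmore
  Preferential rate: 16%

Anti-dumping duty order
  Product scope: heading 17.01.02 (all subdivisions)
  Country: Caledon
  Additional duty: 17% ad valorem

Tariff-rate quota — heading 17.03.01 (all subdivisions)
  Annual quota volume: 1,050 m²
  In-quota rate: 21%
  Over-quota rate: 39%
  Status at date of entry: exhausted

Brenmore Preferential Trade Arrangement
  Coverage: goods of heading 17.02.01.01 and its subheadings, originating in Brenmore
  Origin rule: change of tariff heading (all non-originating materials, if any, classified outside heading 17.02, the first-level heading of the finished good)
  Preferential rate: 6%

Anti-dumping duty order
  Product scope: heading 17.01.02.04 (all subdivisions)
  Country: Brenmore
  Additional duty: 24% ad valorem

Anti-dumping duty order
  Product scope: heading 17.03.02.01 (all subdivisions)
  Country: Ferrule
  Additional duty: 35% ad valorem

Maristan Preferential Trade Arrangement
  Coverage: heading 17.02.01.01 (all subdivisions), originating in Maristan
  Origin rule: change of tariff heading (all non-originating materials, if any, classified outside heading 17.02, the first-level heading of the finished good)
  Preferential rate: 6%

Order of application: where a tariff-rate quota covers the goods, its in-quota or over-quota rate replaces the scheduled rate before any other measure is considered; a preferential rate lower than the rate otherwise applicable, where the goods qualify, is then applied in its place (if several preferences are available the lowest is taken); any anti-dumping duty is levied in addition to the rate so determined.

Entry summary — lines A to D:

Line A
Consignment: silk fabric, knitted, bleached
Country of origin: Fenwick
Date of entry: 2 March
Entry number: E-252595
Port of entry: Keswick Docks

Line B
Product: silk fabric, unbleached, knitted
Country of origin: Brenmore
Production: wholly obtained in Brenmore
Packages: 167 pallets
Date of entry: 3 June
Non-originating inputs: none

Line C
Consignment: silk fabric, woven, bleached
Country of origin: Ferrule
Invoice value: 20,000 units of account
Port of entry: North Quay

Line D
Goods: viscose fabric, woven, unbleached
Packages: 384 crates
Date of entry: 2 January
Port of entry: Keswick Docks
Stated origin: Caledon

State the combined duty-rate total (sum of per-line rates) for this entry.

Line A: silk → 17.01; knitted → 17.01.02; bleached → 17.01.02.03. Scheduled 33%. No special measure applies. → 33%.
Line B: silk → 17.01; knitted → 17.01.02; unbleached → 17.01.02.04. Scheduled 4%. Brenmore agreement on 17.01.02: wholly obtained → 16% available; Brenmore agreement on 17.02.01.01: 17.01.02.04 not covered; preference 16% not lower than 4% → no reduction; anti-dumping (Brenmore, 17.01.02.04): +24%; total 4% + 24% = 28%. → 28%.
Line C: silk → 17.01; woven → 17.01.01; bleached → 17.01.01.03. Scheduled 24%. No special measure applies. → 24%.
Line D: viscose → 17.03; woven → 17.03.02; unbleached → 17.03.02.04. Scheduled 33%. No special measure applies. → 33%.
Sum: 33% + 28% + 24% + 33% = 118%.

118%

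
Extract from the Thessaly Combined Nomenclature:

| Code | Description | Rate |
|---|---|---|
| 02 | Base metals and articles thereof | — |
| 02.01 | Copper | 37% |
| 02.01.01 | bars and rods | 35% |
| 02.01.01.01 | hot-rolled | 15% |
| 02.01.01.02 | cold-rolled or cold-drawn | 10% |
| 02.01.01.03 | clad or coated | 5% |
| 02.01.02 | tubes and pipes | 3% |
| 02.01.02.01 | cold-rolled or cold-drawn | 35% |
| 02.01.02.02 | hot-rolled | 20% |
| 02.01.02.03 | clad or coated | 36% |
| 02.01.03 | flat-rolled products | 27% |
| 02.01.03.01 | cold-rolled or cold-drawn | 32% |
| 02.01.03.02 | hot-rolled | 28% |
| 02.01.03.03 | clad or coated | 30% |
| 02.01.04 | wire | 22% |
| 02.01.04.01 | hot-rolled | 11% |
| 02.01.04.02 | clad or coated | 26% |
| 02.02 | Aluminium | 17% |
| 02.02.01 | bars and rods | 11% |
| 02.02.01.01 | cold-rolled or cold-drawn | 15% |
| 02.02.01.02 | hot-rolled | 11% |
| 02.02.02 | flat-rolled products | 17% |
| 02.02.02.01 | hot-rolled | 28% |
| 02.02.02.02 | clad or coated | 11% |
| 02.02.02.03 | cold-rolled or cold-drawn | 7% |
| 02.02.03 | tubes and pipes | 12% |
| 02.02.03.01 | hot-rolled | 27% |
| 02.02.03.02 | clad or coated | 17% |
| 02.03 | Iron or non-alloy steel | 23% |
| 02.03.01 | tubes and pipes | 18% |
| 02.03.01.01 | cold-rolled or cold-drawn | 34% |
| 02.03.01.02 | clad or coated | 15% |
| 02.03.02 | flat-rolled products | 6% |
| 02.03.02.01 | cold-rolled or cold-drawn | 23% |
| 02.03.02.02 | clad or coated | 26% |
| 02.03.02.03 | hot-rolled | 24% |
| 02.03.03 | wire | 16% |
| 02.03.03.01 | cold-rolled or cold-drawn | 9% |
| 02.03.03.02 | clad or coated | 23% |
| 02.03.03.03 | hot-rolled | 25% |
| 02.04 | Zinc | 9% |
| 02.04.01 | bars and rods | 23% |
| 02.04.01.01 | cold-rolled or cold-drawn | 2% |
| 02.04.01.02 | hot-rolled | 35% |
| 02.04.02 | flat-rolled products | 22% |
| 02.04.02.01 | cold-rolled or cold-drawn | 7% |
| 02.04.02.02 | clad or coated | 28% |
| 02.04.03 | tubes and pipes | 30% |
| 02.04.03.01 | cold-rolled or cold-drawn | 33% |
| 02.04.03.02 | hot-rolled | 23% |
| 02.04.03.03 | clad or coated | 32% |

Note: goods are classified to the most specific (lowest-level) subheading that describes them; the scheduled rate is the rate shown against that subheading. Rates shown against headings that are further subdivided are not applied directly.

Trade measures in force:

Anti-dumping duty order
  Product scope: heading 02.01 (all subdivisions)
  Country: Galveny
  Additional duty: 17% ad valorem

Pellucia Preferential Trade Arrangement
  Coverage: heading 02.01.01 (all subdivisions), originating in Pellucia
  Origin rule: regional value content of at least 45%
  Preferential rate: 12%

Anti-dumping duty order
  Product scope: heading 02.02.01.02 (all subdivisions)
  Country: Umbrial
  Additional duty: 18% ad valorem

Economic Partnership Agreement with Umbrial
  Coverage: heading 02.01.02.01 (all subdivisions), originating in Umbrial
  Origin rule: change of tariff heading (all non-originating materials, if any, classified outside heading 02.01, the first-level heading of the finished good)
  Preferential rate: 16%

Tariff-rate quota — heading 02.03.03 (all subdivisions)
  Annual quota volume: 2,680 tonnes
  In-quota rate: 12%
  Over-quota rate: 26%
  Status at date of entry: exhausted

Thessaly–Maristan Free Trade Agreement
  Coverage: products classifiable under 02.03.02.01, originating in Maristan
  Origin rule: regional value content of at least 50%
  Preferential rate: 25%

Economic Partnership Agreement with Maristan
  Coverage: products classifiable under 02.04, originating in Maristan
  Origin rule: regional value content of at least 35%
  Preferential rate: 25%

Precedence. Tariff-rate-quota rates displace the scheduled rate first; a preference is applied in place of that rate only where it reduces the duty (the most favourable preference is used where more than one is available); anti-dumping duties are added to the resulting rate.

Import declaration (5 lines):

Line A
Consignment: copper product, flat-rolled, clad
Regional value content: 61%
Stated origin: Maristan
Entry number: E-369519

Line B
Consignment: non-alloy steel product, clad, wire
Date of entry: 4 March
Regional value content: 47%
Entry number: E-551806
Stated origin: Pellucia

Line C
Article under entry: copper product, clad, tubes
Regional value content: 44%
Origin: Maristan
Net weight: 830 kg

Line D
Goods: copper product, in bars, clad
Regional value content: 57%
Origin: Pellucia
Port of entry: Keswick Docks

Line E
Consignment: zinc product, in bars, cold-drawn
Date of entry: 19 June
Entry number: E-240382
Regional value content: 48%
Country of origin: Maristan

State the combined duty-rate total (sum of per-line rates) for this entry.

99%

Line A: copper → 02.01; flat-rolled → 02.01.03; clad → 02.01.03.03. Scheduled 30%. Maristan agreement on 02.03.02.01: 02.01.03.03 not covered; Maristan agreement on 02.04: 02.01.03.03 not covered. → 30%.
Line B: non-alloy steel → 02.03; wire → 02.03.03; clad → 02.03.03.02. Scheduled 23%. quota on 02.03.03 exhausted → over-quota 26%; Pellucia agreement on 02.01.01: 02.03.03.02 not covered. → 26%.
Line C: copper → 02.01; tubes → 02.01.02; clad → 02.01.02.03. Scheduled 36%. Maristan agreement on 02.03.02.01: 02.01.02.03 not covered; Maristan agreement on 02.04: 02.01.02.03 not covered. → 36%.
Line D: copper → 02.01; in bars → 02.01.01; clad → 02.01.01.03. Scheduled 5%. Pellucia agreement on 02.01.01: RVC ≥ 45% → 12% available; preference 12% not lower than 5% → no reduction. → 5%.
Line E: zinc → 02.04; in bars → 02.04.01; cold-drawn → 02.04.01.01. Scheduled 2%. Maristan agreement on 02.03.02.01: 02.04.01.01 not covered; Maristan agreement on 02.04: RVC ≥ 35% → 25% available; preference 25% not lower than 2% → no reduction. → 2%.
Sum: 30% + 26% + 36% + 5% + 2% = 99%.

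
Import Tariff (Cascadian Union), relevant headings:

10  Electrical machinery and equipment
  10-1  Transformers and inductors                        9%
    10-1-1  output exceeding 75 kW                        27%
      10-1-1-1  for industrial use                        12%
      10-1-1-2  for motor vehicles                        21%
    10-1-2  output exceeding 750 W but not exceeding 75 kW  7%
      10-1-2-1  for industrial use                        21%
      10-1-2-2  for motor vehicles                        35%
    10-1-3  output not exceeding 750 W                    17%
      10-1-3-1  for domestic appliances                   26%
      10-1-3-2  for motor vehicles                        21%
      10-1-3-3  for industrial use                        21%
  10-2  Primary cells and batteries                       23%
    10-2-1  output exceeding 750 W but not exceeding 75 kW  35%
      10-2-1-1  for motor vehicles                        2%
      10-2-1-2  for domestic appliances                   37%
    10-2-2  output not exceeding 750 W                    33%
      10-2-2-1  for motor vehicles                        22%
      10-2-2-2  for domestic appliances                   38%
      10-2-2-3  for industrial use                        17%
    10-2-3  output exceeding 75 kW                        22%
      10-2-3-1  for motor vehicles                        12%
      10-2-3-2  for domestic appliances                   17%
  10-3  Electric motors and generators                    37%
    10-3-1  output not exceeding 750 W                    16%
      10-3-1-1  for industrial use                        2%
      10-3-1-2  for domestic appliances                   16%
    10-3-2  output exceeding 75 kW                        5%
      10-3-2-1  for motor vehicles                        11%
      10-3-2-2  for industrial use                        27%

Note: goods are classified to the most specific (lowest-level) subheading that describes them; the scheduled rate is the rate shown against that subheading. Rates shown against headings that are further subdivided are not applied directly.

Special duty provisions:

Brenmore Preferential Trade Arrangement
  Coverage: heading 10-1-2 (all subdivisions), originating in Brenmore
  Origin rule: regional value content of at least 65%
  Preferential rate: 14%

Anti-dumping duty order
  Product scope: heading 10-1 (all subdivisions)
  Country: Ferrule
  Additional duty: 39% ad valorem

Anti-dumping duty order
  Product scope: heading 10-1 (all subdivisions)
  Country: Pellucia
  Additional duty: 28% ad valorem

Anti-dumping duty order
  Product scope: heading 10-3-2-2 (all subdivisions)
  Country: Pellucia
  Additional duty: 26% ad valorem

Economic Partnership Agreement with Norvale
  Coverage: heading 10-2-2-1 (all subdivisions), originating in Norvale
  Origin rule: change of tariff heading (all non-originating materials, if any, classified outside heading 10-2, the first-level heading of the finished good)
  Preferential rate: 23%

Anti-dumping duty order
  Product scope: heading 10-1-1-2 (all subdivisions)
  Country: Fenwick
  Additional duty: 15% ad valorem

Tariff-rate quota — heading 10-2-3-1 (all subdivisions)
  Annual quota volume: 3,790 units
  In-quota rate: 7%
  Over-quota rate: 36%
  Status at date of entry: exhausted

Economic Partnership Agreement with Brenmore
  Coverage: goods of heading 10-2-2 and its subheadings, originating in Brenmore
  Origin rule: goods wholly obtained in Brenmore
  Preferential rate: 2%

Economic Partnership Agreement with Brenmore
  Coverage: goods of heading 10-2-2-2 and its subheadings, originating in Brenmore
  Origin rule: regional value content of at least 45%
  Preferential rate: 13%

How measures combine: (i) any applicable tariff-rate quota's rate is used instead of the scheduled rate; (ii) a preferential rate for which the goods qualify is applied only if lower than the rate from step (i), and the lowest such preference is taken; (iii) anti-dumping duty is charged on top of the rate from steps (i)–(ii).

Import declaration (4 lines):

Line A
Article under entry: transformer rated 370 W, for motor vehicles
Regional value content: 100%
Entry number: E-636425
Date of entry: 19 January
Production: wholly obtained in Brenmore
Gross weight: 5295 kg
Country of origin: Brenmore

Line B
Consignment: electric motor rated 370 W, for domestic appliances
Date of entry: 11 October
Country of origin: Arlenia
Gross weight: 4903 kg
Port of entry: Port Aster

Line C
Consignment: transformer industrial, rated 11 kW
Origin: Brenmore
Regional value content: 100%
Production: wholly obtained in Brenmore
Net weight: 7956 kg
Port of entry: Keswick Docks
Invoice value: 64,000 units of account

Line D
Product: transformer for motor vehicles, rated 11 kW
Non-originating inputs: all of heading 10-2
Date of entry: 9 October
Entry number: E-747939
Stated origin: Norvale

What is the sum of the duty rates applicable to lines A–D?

Line A: transformer → 10-1; rated 370 W → 10-1-3; for motor vehicles → 10-1-3-2. Scheduled 21%. Brenmore agreement on 10-1-2: 10-1-3-2 not covered; Brenmore agreement on 10-2-2: 10-1-3-2 not covered; Brenmore agreement on 10-2-2-2: 10-1-3-2 not covered. → 21%.
Line B: electric motor → 10-3; rated 370 W → 10-3-1; for domestic appliances → 10-3-1-2. Scheduled 16%. No special measure applies. → 16%.
Line C: transformer → 10-1; rated 11 kW → 10-1-2; industrial → 10-1-2-1. Scheduled 21%. Brenmore agreement on 10-1-2: RVC ≥ 65% → 14% available; Brenmore agreement on 10-2-2: 10-1-2-1 not covered; Brenmore agreement on 10-2-2-2: 10-1-2-1 not covered; preferential 14%. → 14%.
Line D: transformer → 10-1; rated 11 kW → 10-1-2; for motor vehicles → 10-1-2-2. Scheduled 35%. Norvale agreement on 10-2-2-1: 10-1-2-2 not covered. → 35%.
Sum: 21% + 16% + 14% + 35% = 86%.

86%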